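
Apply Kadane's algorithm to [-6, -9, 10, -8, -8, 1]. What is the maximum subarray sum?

Using Kadane's algorithm on [-6, -9, 10, -8, -8, 1]:

Scanning through the array:
Position 1 (value -9): max_ending_here = -9, max_so_far = -6
Position 2 (value 10): max_ending_here = 10, max_so_far = 10
Position 3 (value -8): max_ending_here = 2, max_so_far = 10
Position 4 (value -8): max_ending_here = -6, max_so_far = 10
Position 5 (value 1): max_ending_here = 1, max_so_far = 10

Maximum subarray: [10]
Maximum sum: 10

The maximum subarray is [10] with sum 10. This subarray runs from index 2 to index 2.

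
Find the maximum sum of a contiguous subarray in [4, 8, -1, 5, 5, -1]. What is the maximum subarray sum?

Using Kadane's algorithm on [4, 8, -1, 5, 5, -1]:

Scanning through the array:
Position 1 (value 8): max_ending_here = 12, max_so_far = 12
Position 2 (value -1): max_ending_here = 11, max_so_far = 12
Position 3 (value 5): max_ending_here = 16, max_so_far = 16
Position 4 (value 5): max_ending_here = 21, max_so_far = 21
Position 5 (value -1): max_ending_here = 20, max_so_far = 21

Maximum subarray: [4, 8, -1, 5, 5]
Maximum sum: 21

The maximum subarray is [4, 8, -1, 5, 5] with sum 21. This subarray runs from index 0 to index 4.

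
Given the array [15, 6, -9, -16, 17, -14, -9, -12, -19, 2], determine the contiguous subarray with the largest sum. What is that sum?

Using Kadane's algorithm on [15, 6, -9, -16, 17, -14, -9, -12, -19, 2]:

Scanning through the array:
Position 1 (value 6): max_ending_here = 21, max_so_far = 21
Position 2 (value -9): max_ending_here = 12, max_so_far = 21
Position 3 (value -16): max_ending_here = -4, max_so_far = 21
Position 4 (value 17): max_ending_here = 17, max_so_far = 21
Position 5 (value -14): max_ending_here = 3, max_so_far = 21
Position 6 (value -9): max_ending_here = -6, max_so_far = 21
Position 7 (value -12): max_ending_here = -12, max_so_far = 21
Position 8 (value -19): max_ending_here = -19, max_so_far = 21
Position 9 (value 2): max_ending_here = 2, max_so_far = 21

Maximum subarray: [15, 6]
Maximum sum: 21

The maximum subarray is [15, 6] with sum 21. This subarray runs from index 0 to index 1.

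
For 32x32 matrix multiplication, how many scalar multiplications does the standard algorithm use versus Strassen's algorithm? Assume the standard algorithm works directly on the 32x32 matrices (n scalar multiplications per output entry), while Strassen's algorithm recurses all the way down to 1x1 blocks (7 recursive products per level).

Matrix multiplication for 32x32 matrices:

Standard algorithm: 32^3 = 32768 multiplications
Strassen's algorithm: 7^(log2(32)) = 7^5 = 16807 multiplications
Savings: 32768 - 16807 = 15961 multiplications

Standard: 32768 multiplications (32^3). Strassen: 16807 multiplications (7^5). Strassen reduces 8 recursive multiplications to 7 at each level.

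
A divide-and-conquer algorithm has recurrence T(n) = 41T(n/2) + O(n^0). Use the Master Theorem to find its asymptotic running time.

Master Theorem for T(n) = 41T(n/2) + O(n^0):

a = 41, b = 2, c = 0
log_b(a) = log_2(41) = 5.3576

Case 1: c = 0 < log_2(41) = 5.3576
T(n) = O(n^(log_2 41))

For T(n) = 41T(n/2) + O(n^0): log_2(41) = 5.3576. This is Case 1 of the Master Theorem (c < log_b(a), work dominated by leaves), giving O(n^(log_2 41)).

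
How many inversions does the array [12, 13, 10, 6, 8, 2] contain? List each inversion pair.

Finding inversions in [12, 13, 10, 6, 8, 2]:

(0, 2): arr[0]=12 > arr[2]=10
(0, 3): arr[0]=12 > arr[3]=6
(0, 4): arr[0]=12 > arr[4]=8
(0, 5): arr[0]=12 > arr[5]=2
(1, 2): arr[1]=13 > arr[2]=10
(1, 3): arr[1]=13 > arr[3]=6
(1, 4): arr[1]=13 > arr[4]=8
(1, 5): arr[1]=13 > arr[5]=2
(2, 3): arr[2]=10 > arr[3]=6
(2, 4): arr[2]=10 > arr[4]=8
(2, 5): arr[2]=10 > arr[5]=2
(3, 5): arr[3]=6 > arr[5]=2
(4, 5): arr[4]=8 > arr[5]=2

Total inversions: 13

The array has 13 inversion(s): (0,2), (0,3), (0,4), (0,5), (1,2), (1,3), (1,4), (1,5), (2,3), (2,4), (2,5), (3,5), (4,5). Each pair (i,j) satisfies i < j and arr[i] > arr[j].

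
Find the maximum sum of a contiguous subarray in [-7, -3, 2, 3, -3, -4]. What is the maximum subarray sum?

Using Kadane's algorithm on [-7, -3, 2, 3, -3, -4]:

Scanning through the array:
Position 1 (value -3): max_ending_here = -3, max_so_far = -3
Position 2 (value 2): max_ending_here = 2, max_so_far = 2
Position 3 (value 3): max_ending_here = 5, max_so_far = 5
Position 4 (value -3): max_ending_here = 2, max_so_far = 5
Position 5 (value -4): max_ending_here = -2, max_so_far = 5

Maximum subarray: [2, 3]
Maximum sum: 5

The maximum subarray is [2, 3] with sum 5. This subarray runs from index 2 to index 3.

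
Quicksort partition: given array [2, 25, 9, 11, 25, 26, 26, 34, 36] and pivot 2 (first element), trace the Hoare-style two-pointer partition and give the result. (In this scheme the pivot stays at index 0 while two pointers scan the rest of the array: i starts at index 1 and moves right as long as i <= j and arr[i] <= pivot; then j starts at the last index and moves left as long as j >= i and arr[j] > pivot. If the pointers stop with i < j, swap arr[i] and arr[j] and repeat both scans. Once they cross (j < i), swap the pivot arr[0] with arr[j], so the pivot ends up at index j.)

Hoare-style two-pointer partition with pivot = 2:

Initial array: [2, 25, 9, 11, 25, 26, 26, 34, 36]

Pointers start at i = 1, j = 8.
i ends at 1, j ends at 0: the pointers have crossed (j < i), so scanning stops.

j = 0, so swapping arr[0] with arr[j] leaves the pivot at position 0: [2, 25, 9, 11, 25, 26, 26, 34, 36]
Pivot position: 0

After partitioning with pivot 2, the array becomes [2, 25, 9, 11, 25, 26, 26, 34, 36]. The pivot is placed at index 0. All elements to the left of the pivot are <= 2, and all elements to the right are > 2.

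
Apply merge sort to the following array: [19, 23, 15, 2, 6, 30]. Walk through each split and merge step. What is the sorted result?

Merge sort trace:

Split: [19, 23, 15, 2, 6, 30] -> [19, 23, 15] and [2, 6, 30]
  Split: [19, 23, 15] -> [19] and [23, 15]
    Split: [23, 15] -> [23] and [15]
    Merge: [23] + [15] -> [15, 23]
  Merge: [19] + [15, 23] -> [15, 19, 23]
  Split: [2, 6, 30] -> [2] and [6, 30]
    Split: [6, 30] -> [6] and [30]
    Merge: [6] + [30] -> [6, 30]
  Merge: [2] + [6, 30] -> [2, 6, 30]
Merge: [15, 19, 23] + [2, 6, 30] -> [2, 6, 15, 19, 23, 30]

Final sorted array: [2, 6, 15, 19, 23, 30]

The merge sort proceeds by recursively splitting the array and merging sorted halves.
After all merges, the sorted array is [2, 6, 15, 19, 23, 30].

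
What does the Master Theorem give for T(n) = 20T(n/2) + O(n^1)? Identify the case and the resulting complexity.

Master Theorem for T(n) = 20T(n/2) + O(n^1):

a = 20, b = 2, c = 1
log_b(a) = log_2(20) = 4.3219

Case 1: c = 1 < log_2(20) = 4.3219
T(n) = O(n^(log_2 20))

For T(n) = 20T(n/2) + O(n^1): log_2(20) = 4.3219. This is Case 1 of the Master Theorem (c < log_b(a), work dominated by leaves), giving O(n^(log_2 20)).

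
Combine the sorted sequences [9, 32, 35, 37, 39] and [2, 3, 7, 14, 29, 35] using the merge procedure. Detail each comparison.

Merging process:

Compare 9 vs 2: take 2 from right. Merged: [2]
Compare 9 vs 3: take 3 from right. Merged: [2, 3]
Compare 9 vs 7: take 7 from right. Merged: [2, 3, 7]
Compare 9 vs 14: take 9 from left. Merged: [2, 3, 7, 9]
Compare 32 vs 14: take 14 from right. Merged: [2, 3, 7, 9, 14]
Compare 32 vs 29: take 29 from right. Merged: [2, 3, 7, 9, 14, 29]
Compare 32 vs 35: take 32 from left. Merged: [2, 3, 7, 9, 14, 29, 32]
Compare 35 vs 35: take 35 from left. Merged: [2, 3, 7, 9, 14, 29, 32, 35]
Compare 37 vs 35: take 35 from right. Merged: [2, 3, 7, 9, 14, 29, 32, 35, 35]
Append remaining from left: [37, 39]. Merged: [2, 3, 7, 9, 14, 29, 32, 35, 35, 37, 39]

Final merged array: [2, 3, 7, 9, 14, 29, 32, 35, 35, 37, 39]
Total comparisons: 9

The merged array is [2, 3, 7, 9, 14, 29, 32, 35, 35, 37, 39], requiring 9 comparisons. The merge step runs in O(n) time where n is the total number of elements.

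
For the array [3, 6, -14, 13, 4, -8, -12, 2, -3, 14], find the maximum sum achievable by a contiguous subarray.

Using Kadane's algorithm on [3, 6, -14, 13, 4, -8, -12, 2, -3, 14]:

Scanning through the array:
Position 1 (value 6): max_ending_here = 9, max_so_far = 9
Position 2 (value -14): max_ending_here = -5, max_so_far = 9
Position 3 (value 13): max_ending_here = 13, max_so_far = 13
Position 4 (value 4): max_ending_here = 17, max_so_far = 17
Position 5 (value -8): max_ending_here = 9, max_so_far = 17
Position 6 (value -12): max_ending_here = -3, max_so_far = 17
Position 7 (value 2): max_ending_here = 2, max_so_far = 17
Position 8 (value -3): max_ending_here = -1, max_so_far = 17
Position 9 (value 14): max_ending_here = 14, max_so_far = 17

Maximum subarray: [13, 4]
Maximum sum: 17

The maximum subarray is [13, 4] with sum 17. This subarray runs from index 3 to index 4.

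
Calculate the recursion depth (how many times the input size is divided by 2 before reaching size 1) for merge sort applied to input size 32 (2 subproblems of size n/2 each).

For divide and conquer with division factor 2:

Problem sizes at each level:
Level 0: 32
Level 1: 16
Level 2: 8
Level 3: 4
Level 4: 2
Level 5: 1

The root is level 0 and the size-1 base case is level 5 (the tree spans levels 0 through 5, i.e. 6 levels counting the root), so the depth is the number of divisions: log_2(32) = 5

The recursion tree depth is log_2(32) = 5. At each level, the problem size is divided by 2, so it takes 5 divisions to reduce to a base case of size 1. The algorithm makes 2 recursive calls at each level.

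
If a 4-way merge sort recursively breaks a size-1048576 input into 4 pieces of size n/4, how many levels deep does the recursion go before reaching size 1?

For divide and conquer with division factor 4:

Problem sizes at each level:
Level 0: 1048576
Level 1: 262144
Level 2: 65536
Level 3: 16384
Level 4: 4096
Level 5: 1024
Level 6: 256
Level 7: 64
Level 8: 16
Level 9: 4
Level 10: 1

The root is level 0 and the size-1 base case is level 10 (the tree spans levels 0 through 10, i.e. 11 levels counting the root), so the depth is the number of divisions: log_4(1048576) = 10

The recursion tree depth is log_4(1048576) = 10. At each level, the problem size is divided by 4, so it takes 10 divisions to reduce to a base case of size 1. The algorithm makes 4 recursive calls at each level.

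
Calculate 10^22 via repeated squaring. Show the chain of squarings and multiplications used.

Computing 10^22 by squaring (build up from 10^1; each line after the first costs one multiplication):

10^1 = 10
10^2 = (10^1)^2 = 10^2 = 100
10^4 = (10^2)^2 = 100^2 = 10000
10^5 = 10 * 10^4 = 10 * 10000 = 100000
10^10 = (10^5)^2 = 100000^2 = 10000000000
10^11 = 10 * 10^10 = 10 * 10000000000 = 100000000000
10^22 = (10^11)^2 = 100000000000^2 = 10000000000000000000000

Result: 10000000000000000000000
Multiplications needed: 6 (6 lines after 10^1)

10^22 = 10000000000000000000000. Using exponentiation by squaring, this requires 6 multiplications. The key idea: if the exponent is even, square the half-power; if odd, multiply by the base once.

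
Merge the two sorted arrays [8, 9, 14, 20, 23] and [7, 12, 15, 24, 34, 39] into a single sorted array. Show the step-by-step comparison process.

Merging process:

Compare 8 vs 7: take 7 from right. Merged: [7]
Compare 8 vs 12: take 8 from left. Merged: [7, 8]
Compare 9 vs 12: take 9 from left. Merged: [7, 8, 9]
Compare 14 vs 12: take 12 from right. Merged: [7, 8, 9, 12]
Compare 14 vs 15: take 14 from left. Merged: [7, 8, 9, 12, 14]
Compare 20 vs 15: take 15 from right. Merged: [7, 8, 9, 12, 14, 15]
Compare 20 vs 24: take 20 from left. Merged: [7, 8, 9, 12, 14, 15, 20]
Compare 23 vs 24: take 23 from left. Merged: [7, 8, 9, 12, 14, 15, 20, 23]
Append remaining from right: [24, 34, 39]. Merged: [7, 8, 9, 12, 14, 15, 20, 23, 24, 34, 39]

Final merged array: [7, 8, 9, 12, 14, 15, 20, 23, 24, 34, 39]
Total comparisons: 8

The merged array is [7, 8, 9, 12, 14, 15, 20, 23, 24, 34, 39], requiring 8 comparisons. The merge step runs in O(n) time where n is the total number of elements.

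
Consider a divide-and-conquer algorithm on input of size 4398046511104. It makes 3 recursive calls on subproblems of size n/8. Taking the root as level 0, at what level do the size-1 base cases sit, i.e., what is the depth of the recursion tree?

For divide and conquer with division factor 8:

Problem sizes at each level:
Level 0: 4398046511104
Level 1: 549755813888
Level 2: 68719476736
Level 3: 8589934592
Level 4: 1073741824
Level 5: 134217728
Level 6: 16777216
Level 7: 2097152
Level 8: 262144
Level 9: 32768
Level 10: 4096
Level 11: 512
Level 12: 64
Level 13: 8
Level 14: 1

The root is level 0 and the size-1 base case is level 14 (the tree spans levels 0 through 14, i.e. 15 levels counting the root), so the depth is the number of divisions: log_8(4398046511104) = 14

The recursion tree depth is log_8(4398046511104) = 14. At each level, the problem size is divided by 8, so it takes 14 divisions to reduce to a base case of size 1. The algorithm makes 3 recursive calls at each level.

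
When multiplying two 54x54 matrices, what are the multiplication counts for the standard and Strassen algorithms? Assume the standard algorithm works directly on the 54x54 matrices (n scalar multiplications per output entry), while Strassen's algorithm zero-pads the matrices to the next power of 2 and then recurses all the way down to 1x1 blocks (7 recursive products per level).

Matrix multiplication for 54x54 matrices:

Strassen's algorithm requires power-of-2 dimensions. Pad 54x54 to 64x64 (next power of 2).

Standard algorithm: 54^3 = 157464 multiplications
Strassen's algorithm: 7^(log2(64)) = 7^6 = 117649 multiplications
Savings: 157464 - 117649 = 39815 multiplications

Standard: 157464 multiplications (54^3). Strassen: 117649 multiplications (7^6, after padding to 64x64). Strassen reduces 8 recursive multiplications to 7 at each level.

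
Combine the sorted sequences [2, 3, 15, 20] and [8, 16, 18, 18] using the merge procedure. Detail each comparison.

Merging process:

Compare 2 vs 8: take 2 from left. Merged: [2]
Compare 3 vs 8: take 3 from left. Merged: [2, 3]
Compare 15 vs 8: take 8 from right. Merged: [2, 3, 8]
Compare 15 vs 16: take 15 from left. Merged: [2, 3, 8, 15]
Compare 20 vs 16: take 16 from right. Merged: [2, 3, 8, 15, 16]
Compare 20 vs 18: take 18 from right. Merged: [2, 3, 8, 15, 16, 18]
Compare 20 vs 18: take 18 from right. Merged: [2, 3, 8, 15, 16, 18, 18]
Append remaining from left: [20]. Merged: [2, 3, 8, 15, 16, 18, 18, 20]

Final merged array: [2, 3, 8, 15, 16, 18, 18, 20]
Total comparisons: 7

The merged array is [2, 3, 8, 15, 16, 18, 18, 20], requiring 7 comparisons. The merge step runs in O(n) time where n is the total number of elements.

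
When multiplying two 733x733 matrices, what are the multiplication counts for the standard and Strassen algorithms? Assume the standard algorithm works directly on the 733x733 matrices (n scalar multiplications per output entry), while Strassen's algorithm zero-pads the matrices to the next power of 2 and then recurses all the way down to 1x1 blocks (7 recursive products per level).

Matrix multiplication for 733x733 matrices:

Strassen's algorithm requires power-of-2 dimensions. Pad 733x733 to 1024x1024 (next power of 2).

Standard algorithm: 733^3 = 393832837 multiplications
Strassen's algorithm: 7^(log2(1024)) = 7^10 = 282475249 multiplications
Savings: 393832837 - 282475249 = 111357588 multiplications

Standard: 393832837 multiplications (733^3). Strassen: 282475249 multiplications (7^10, after padding to 1024x1024). Strassen reduces 8 recursive multiplications to 7 at each level.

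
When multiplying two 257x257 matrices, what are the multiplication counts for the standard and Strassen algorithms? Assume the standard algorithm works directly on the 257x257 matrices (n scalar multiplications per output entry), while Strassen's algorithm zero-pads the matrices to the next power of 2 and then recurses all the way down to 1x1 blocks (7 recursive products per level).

Matrix multiplication for 257x257 matrices:

Strassen's algorithm requires power-of-2 dimensions. Pad 257x257 to 512x512 (next power of 2).

Standard algorithm: 257^3 = 16974593 multiplications
Strassen's algorithm: 7^(log2(512)) = 7^9 = 40353607 multiplications
Difference: 16974593 - 40353607 = -23379014 (Strassen uses MORE here due to padding overhead — for small or just-over-power-of-2 n, padding can outweigh the per-level savings)

Standard: 16974593 multiplications (257^3). Strassen: 40353607 multiplications (7^9, after padding to 512x512). Strassen reduces 8 recursive multiplications to 7 at each level.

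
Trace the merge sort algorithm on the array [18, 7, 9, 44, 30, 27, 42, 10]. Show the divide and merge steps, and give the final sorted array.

Merge sort trace:

Split: [18, 7, 9, 44, 30, 27, 42, 10] -> [18, 7, 9, 44] and [30, 27, 42, 10]
  Split: [18, 7, 9, 44] -> [18, 7] and [9, 44]
    Split: [18, 7] -> [18] and [7]
    Merge: [18] + [7] -> [7, 18]
    Split: [9, 44] -> [9] and [44]
    Merge: [9] + [44] -> [9, 44]
  Merge: [7, 18] + [9, 44] -> [7, 9, 18, 44]
  Split: [30, 27, 42, 10] -> [30, 27] and [42, 10]
    Split: [30, 27] -> [30] and [27]
    Merge: [30] + [27] -> [27, 30]
    Split: [42, 10] -> [42] and [10]
    Merge: [42] + [10] -> [10, 42]
  Merge: [27, 30] + [10, 42] -> [10, 27, 30, 42]
Merge: [7, 9, 18, 44] + [10, 27, 30, 42] -> [7, 9, 10, 18, 27, 30, 42, 44]

Final sorted array: [7, 9, 10, 18, 27, 30, 42, 44]

The merge sort proceeds by recursively splitting the array and merging sorted halves.
After all merges, the sorted array is [7, 9, 10, 18, 27, 30, 42, 44].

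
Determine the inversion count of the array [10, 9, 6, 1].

Finding inversions in [10, 9, 6, 1]:

(0, 1): arr[0]=10 > arr[1]=9
(0, 2): arr[0]=10 > arr[2]=6
(0, 3): arr[0]=10 > arr[3]=1
(1, 2): arr[1]=9 > arr[2]=6
(1, 3): arr[1]=9 > arr[3]=1
(2, 3): arr[2]=6 > arr[3]=1

Total inversions: 6

The array has 6 inversion(s): (0,1), (0,2), (0,3), (1,2), (1,3), (2,3). Each pair (i,j) satisfies i < j and arr[i] > arr[j].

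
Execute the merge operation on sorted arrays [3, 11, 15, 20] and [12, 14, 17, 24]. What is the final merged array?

Merging process:

Compare 3 vs 12: take 3 from left. Merged: [3]
Compare 11 vs 12: take 11 from left. Merged: [3, 11]
Compare 15 vs 12: take 12 from right. Merged: [3, 11, 12]
Compare 15 vs 14: take 14 from right. Merged: [3, 11, 12, 14]
Compare 15 vs 17: take 15 from left. Merged: [3, 11, 12, 14, 15]
Compare 20 vs 17: take 17 from right. Merged: [3, 11, 12, 14, 15, 17]
Compare 20 vs 24: take 20 from left. Merged: [3, 11, 12, 14, 15, 17, 20]
Append remaining from right: [24]. Merged: [3, 11, 12, 14, 15, 17, 20, 24]

Final merged array: [3, 11, 12, 14, 15, 17, 20, 24]
Total comparisons: 7

The merged array is [3, 11, 12, 14, 15, 17, 20, 24], requiring 7 comparisons. The merge step runs in O(n) time where n is the total number of elements.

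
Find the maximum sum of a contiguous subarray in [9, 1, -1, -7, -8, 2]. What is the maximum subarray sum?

Using Kadane's algorithm on [9, 1, -1, -7, -8, 2]:

Scanning through the array:
Position 1 (value 1): max_ending_here = 10, max_so_far = 10
Position 2 (value -1): max_ending_here = 9, max_so_far = 10
Position 3 (value -7): max_ending_here = 2, max_so_far = 10
Position 4 (value -8): max_ending_here = -6, max_so_far = 10
Position 5 (value 2): max_ending_here = 2, max_so_far = 10

Maximum subarray: [9, 1]
Maximum sum: 10

The maximum subarray is [9, 1] with sum 10. This subarray runs from index 0 to index 1.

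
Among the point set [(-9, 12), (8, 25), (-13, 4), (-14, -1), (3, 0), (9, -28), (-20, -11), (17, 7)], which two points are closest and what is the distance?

Computing all pairwise distances among 8 points:

d((-9, 12), (8, 25)) = 21.4009
d((-9, 12), (-13, 4)) = 8.9443
d((-9, 12), (-14, -1)) = 13.9284
d((-9, 12), (3, 0)) = 16.9706
d((-9, 12), (9, -28)) = 43.8634
d((-9, 12), (-20, -11)) = 25.4951
d((-9, 12), (17, 7)) = 26.4764
d((8, 25), (-13, 4)) = 29.6985
d((8, 25), (-14, -1)) = 34.0588
d((8, 25), (3, 0)) = 25.4951
d((8, 25), (9, -28)) = 53.0094
d((8, 25), (-20, -11)) = 45.607
d((8, 25), (17, 7)) = 20.1246
d((-13, 4), (-14, -1)) = 5.099 <-- minimum
d((-13, 4), (3, 0)) = 16.4924
d((-13, 4), (9, -28)) = 38.833
d((-13, 4), (-20, -11)) = 16.5529
d((-13, 4), (17, 7)) = 30.1496
d((-14, -1), (3, 0)) = 17.0294
d((-14, -1), (9, -28)) = 35.4683
d((-14, -1), (-20, -11)) = 11.6619
d((-14, -1), (17, 7)) = 32.0156
d((3, 0), (9, -28)) = 28.6356
d((3, 0), (-20, -11)) = 25.4951
d((3, 0), (17, 7)) = 15.6525
d((9, -28), (-20, -11)) = 33.6155
d((9, -28), (17, 7)) = 35.9026
d((-20, -11), (17, 7)) = 41.1461

Closest pair: (-13, 4) and (-14, -1) with distance 5.099

The closest pair is (-13, 4) and (-14, -1) with Euclidean distance 5.099. For 8 points, brute-force pairwise comparison is shown above. For large n, the divide-and-conquer algorithm (sort by x, recurse on halves, check the dividing strip) achieves O(n log n).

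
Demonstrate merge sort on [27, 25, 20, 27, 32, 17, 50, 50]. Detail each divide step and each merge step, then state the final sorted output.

Merge sort trace:

Split: [27, 25, 20, 27, 32, 17, 50, 50] -> [27, 25, 20, 27] and [32, 17, 50, 50]
  Split: [27, 25, 20, 27] -> [27, 25] and [20, 27]
    Split: [27, 25] -> [27] and [25]
    Merge: [27] + [25] -> [25, 27]
    Split: [20, 27] -> [20] and [27]
    Merge: [20] + [27] -> [20, 27]
  Merge: [25, 27] + [20, 27] -> [20, 25, 27, 27]
  Split: [32, 17, 50, 50] -> [32, 17] and [50, 50]
    Split: [32, 17] -> [32] and [17]
    Merge: [32] + [17] -> [17, 32]
    Split: [50, 50] -> [50] and [50]
    Merge: [50] + [50] -> [50, 50]
  Merge: [17, 32] + [50, 50] -> [17, 32, 50, 50]
Merge: [20, 25, 27, 27] + [17, 32, 50, 50] -> [17, 20, 25, 27, 27, 32, 50, 50]

Final sorted array: [17, 20, 25, 27, 27, 32, 50, 50]

The merge sort proceeds by recursively splitting the array and merging sorted halves.
After all merges, the sorted array is [17, 20, 25, 27, 27, 32, 50, 50].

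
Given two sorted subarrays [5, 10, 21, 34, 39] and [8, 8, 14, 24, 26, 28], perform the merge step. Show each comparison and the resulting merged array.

Merging process:

Compare 5 vs 8: take 5 from left. Merged: [5]
Compare 10 vs 8: take 8 from right. Merged: [5, 8]
Compare 10 vs 8: take 8 from right. Merged: [5, 8, 8]
Compare 10 vs 14: take 10 from left. Merged: [5, 8, 8, 10]
Compare 21 vs 14: take 14 from right. Merged: [5, 8, 8, 10, 14]
Compare 21 vs 24: take 21 from left. Merged: [5, 8, 8, 10, 14, 21]
Compare 34 vs 24: take 24 from right. Merged: [5, 8, 8, 10, 14, 21, 24]
Compare 34 vs 26: take 26 from right. Merged: [5, 8, 8, 10, 14, 21, 24, 26]
Compare 34 vs 28: take 28 from right. Merged: [5, 8, 8, 10, 14, 21, 24, 26, 28]
Append remaining from left: [34, 39]. Merged: [5, 8, 8, 10, 14, 21, 24, 26, 28, 34, 39]

Final merged array: [5, 8, 8, 10, 14, 21, 24, 26, 28, 34, 39]
Total comparisons: 9

The merged array is [5, 8, 8, 10, 14, 21, 24, 26, 28, 34, 39], requiring 9 comparisons. The merge step runs in O(n) time where n is the total number of elements.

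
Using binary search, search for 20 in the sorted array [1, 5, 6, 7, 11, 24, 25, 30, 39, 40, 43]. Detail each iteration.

Binary search for 20 in [1, 5, 6, 7, 11, 24, 25, 30, 39, 40, 43]:

lo=0, hi=10, mid=5, arr[mid]=24 -> 24 > 20, search left half
lo=0, hi=4, mid=2, arr[mid]=6 -> 6 < 20, search right half
lo=3, hi=4, mid=3, arr[mid]=7 -> 7 < 20, search right half
lo=4, hi=4, mid=4, arr[mid]=11 -> 11 < 20, search right half
lo=5 > hi=4, target 20 not found

Binary search determines that 20 is not in the array after 4 comparisons. The search space was exhausted without finding the target.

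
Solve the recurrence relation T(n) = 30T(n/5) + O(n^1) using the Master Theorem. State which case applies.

Master Theorem for T(n) = 30T(n/5) + O(n^1):

a = 30, b = 5, c = 1
log_b(a) = log_5(30) = 2.1133

Case 1: c = 1 < log_5(30) = 2.1133
T(n) = O(n^(log_5 30))

For T(n) = 30T(n/5) + O(n^1): log_5(30) = 2.1133. This is Case 1 of the Master Theorem (c < log_b(a), work dominated by leaves), giving O(n^(log_5 30)).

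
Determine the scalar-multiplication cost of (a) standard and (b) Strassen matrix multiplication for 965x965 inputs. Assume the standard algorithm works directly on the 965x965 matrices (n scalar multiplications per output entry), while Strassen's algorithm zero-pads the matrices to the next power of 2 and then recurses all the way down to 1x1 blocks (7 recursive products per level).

Matrix multiplication for 965x965 matrices:

Strassen's algorithm requires power-of-2 dimensions. Pad 965x965 to 1024x1024 (next power of 2).

Standard algorithm: 965^3 = 898632125 multiplications
Strassen's algorithm: 7^(log2(1024)) = 7^10 = 282475249 multiplications
Savings: 898632125 - 282475249 = 616156876 multiplications

Standard: 898632125 multiplications (965^3). Strassen: 282475249 multiplications (7^10, after padding to 1024x1024). Strassen reduces 8 recursive multiplications to 7 at each level.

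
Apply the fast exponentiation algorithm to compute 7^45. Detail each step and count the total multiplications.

Computing 7^45 by squaring (build up from 7^1; each line after the first costs one multiplication):

7^1 = 7
7^2 = (7^1)^2 = 7^2 = 49
7^4 = (7^2)^2 = 49^2 = 2401
7^5 = 7 * 7^4 = 7 * 2401 = 16807
7^10 = (7^5)^2 = 16807^2 = 282475249
7^11 = 7 * 7^10 = 7 * 282475249 = 1977326743
7^22 = (7^11)^2 = 1977326743^2 = 3909821048582988049
7^44 = (7^22)^2 = 3909821048582988049^2 = 15286700631942576193765185769276826401
7^45 = 7 * 7^44 = 7 * 15286700631942576193765185769276826401 = 107006904423598033356356300384937784807

Result: 107006904423598033356356300384937784807
Multiplications needed: 8 (8 lines after 7^1)

7^45 = 107006904423598033356356300384937784807. Using exponentiation by squaring, this requires 8 multiplications. The key idea: if the exponent is even, square the half-power; if odd, multiply by the base once.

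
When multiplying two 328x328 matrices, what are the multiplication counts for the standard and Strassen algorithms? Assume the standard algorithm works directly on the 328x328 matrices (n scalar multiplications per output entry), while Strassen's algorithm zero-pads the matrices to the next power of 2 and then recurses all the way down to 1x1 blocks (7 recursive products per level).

Matrix multiplication for 328x328 matrices:

Strassen's algorithm requires power-of-2 dimensions. Pad 328x328 to 512x512 (next power of 2).

Standard algorithm: 328^3 = 35287552 multiplications
Strassen's algorithm: 7^(log2(512)) = 7^9 = 40353607 multiplications
Difference: 35287552 - 40353607 = -5066055 (Strassen uses MORE here due to padding overhead — for small or just-over-power-of-2 n, padding can outweigh the per-level savings)

Standard: 35287552 multiplications (328^3). Strassen: 40353607 multiplications (7^9, after padding to 512x512). Strassen reduces 8 recursive multiplications to 7 at each level.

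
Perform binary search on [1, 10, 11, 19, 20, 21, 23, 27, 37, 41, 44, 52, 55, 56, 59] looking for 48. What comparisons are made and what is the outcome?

Binary search for 48 in [1, 10, 11, 19, 20, 21, 23, 27, 37, 41, 44, 52, 55, 56, 59]:

lo=0, hi=14, mid=7, arr[mid]=27 -> 27 < 48, search right half
lo=8, hi=14, mid=11, arr[mid]=52 -> 52 > 48, search left half
lo=8, hi=10, mid=9, arr[mid]=41 -> 41 < 48, search right half
lo=10, hi=10, mid=10, arr[mid]=44 -> 44 < 48, search right half
lo=11 > hi=10, target 48 not found

Binary search determines that 48 is not in the array after 4 comparisons. The search space was exhausted without finding the target.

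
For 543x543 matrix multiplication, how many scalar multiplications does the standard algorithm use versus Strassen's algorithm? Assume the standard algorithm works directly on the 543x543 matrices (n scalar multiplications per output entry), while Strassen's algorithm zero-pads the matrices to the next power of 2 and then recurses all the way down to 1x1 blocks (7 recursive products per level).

Matrix multiplication for 543x543 matrices:

Strassen's algorithm requires power-of-2 dimensions. Pad 543x543 to 1024x1024 (next power of 2).

Standard algorithm: 543^3 = 160103007 multiplications
Strassen's algorithm: 7^(log2(1024)) = 7^10 = 282475249 multiplications
Difference: 160103007 - 282475249 = -122372242 (Strassen uses MORE here due to padding overhead — for small or just-over-power-of-2 n, padding can outweigh the per-level savings)

Standard: 160103007 multiplications (543^3). Strassen: 282475249 multiplications (7^10, after padding to 1024x1024). Strassen reduces 8 recursive multiplications to 7 at each level.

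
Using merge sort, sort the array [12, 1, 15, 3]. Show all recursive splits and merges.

Merge sort trace:

Split: [12, 1, 15, 3] -> [12, 1] and [15, 3]
  Split: [12, 1] -> [12] and [1]
  Merge: [12] + [1] -> [1, 12]
  Split: [15, 3] -> [15] and [3]
  Merge: [15] + [3] -> [3, 15]
Merge: [1, 12] + [3, 15] -> [1, 3, 12, 15]

Final sorted array: [1, 3, 12, 15]

The merge sort proceeds by recursively splitting the array and merging sorted halves.
After all merges, the sorted array is [1, 3, 12, 15].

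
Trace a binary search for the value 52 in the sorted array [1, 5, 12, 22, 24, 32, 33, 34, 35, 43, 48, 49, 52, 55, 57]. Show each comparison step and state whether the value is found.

Binary search for 52 in [1, 5, 12, 22, 24, 32, 33, 34, 35, 43, 48, 49, 52, 55, 57]:

lo=0, hi=14, mid=7, arr[mid]=34 -> 34 < 52, search right half
lo=8, hi=14, mid=11, arr[mid]=49 -> 49 < 52, search right half
lo=12, hi=14, mid=13, arr[mid]=55 -> 55 > 52, search left half
lo=12, hi=12, mid=12, arr[mid]=52 -> Found target at index 12!

Binary search finds 52 at index 12 after 4 comparisons. The search repeatedly halves the search space by comparing with the middle element.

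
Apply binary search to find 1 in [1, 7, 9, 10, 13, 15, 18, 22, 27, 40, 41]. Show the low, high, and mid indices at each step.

Binary search for 1 in [1, 7, 9, 10, 13, 15, 18, 22, 27, 40, 41]:

lo=0, hi=10, mid=5, arr[mid]=15 -> 15 > 1, search left half
lo=0, hi=4, mid=2, arr[mid]=9 -> 9 > 1, search left half
lo=0, hi=1, mid=0, arr[mid]=1 -> Found target at index 0!

Binary search finds 1 at index 0 after 3 comparisons. The search repeatedly halves the search space by comparing with the middle element.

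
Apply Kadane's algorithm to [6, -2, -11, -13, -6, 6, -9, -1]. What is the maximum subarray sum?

Using Kadane's algorithm on [6, -2, -11, -13, -6, 6, -9, -1]:

Scanning through the array:
Position 1 (value -2): max_ending_here = 4, max_so_far = 6
Position 2 (value -11): max_ending_here = -7, max_so_far = 6
Position 3 (value -13): max_ending_here = -13, max_so_far = 6
Position 4 (value -6): max_ending_here = -6, max_so_far = 6
Position 5 (value 6): max_ending_here = 6, max_so_far = 6
Position 6 (value -9): max_ending_here = -3, max_so_far = 6
Position 7 (value -1): max_ending_here = -1, max_so_far = 6

Maximum subarray: [6]
Maximum sum: 6

The maximum subarray is [6] with sum 6. This subarray runs from index 0 to index 0.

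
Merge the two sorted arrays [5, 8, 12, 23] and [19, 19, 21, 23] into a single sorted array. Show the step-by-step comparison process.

Merging process:

Compare 5 vs 19: take 5 from left. Merged: [5]
Compare 8 vs 19: take 8 from left. Merged: [5, 8]
Compare 12 vs 19: take 12 from left. Merged: [5, 8, 12]
Compare 23 vs 19: take 19 from right. Merged: [5, 8, 12, 19]
Compare 23 vs 19: take 19 from right. Merged: [5, 8, 12, 19, 19]
Compare 23 vs 21: take 21 from right. Merged: [5, 8, 12, 19, 19, 21]
Compare 23 vs 23: take 23 from left. Merged: [5, 8, 12, 19, 19, 21, 23]
Append remaining from right: [23]. Merged: [5, 8, 12, 19, 19, 21, 23, 23]

Final merged array: [5, 8, 12, 19, 19, 21, 23, 23]
Total comparisons: 7

The merged array is [5, 8, 12, 19, 19, 21, 23, 23], requiring 7 comparisons. The merge step runs in O(n) time where n is the total number of elements.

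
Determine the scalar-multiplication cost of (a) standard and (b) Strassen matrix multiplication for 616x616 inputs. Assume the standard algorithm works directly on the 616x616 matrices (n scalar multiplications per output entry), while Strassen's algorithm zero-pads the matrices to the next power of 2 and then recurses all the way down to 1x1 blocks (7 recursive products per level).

Matrix multiplication for 616x616 matrices:

Strassen's algorithm requires power-of-2 dimensions. Pad 616x616 to 1024x1024 (next power of 2).

Standard algorithm: 616^3 = 233744896 multiplications
Strassen's algorithm: 7^(log2(1024)) = 7^10 = 282475249 multiplications
Difference: 233744896 - 282475249 = -48730353 (Strassen uses MORE here due to padding overhead — for small or just-over-power-of-2 n, padding can outweigh the per-level savings)

Standard: 233744896 multiplications (616^3). Strassen: 282475249 multiplications (7^10, after padding to 1024x1024). Strassen reduces 8 recursive multiplications to 7 at each level.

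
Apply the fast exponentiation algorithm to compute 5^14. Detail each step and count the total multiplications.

Computing 5^14 by squaring (build up from 5^1; each line after the first costs one multiplication):

5^1 = 5
5^2 = (5^1)^2 = 5^2 = 25
5^3 = 5 * 5^2 = 5 * 25 = 125
5^6 = (5^3)^2 = 125^2 = 15625
5^7 = 5 * 5^6 = 5 * 15625 = 78125
5^14 = (5^7)^2 = 78125^2 = 6103515625

Result: 6103515625
Multiplications needed: 5 (5 lines after 5^1)

5^14 = 6103515625. Using exponentiation by squaring, this requires 5 multiplications. The key idea: if the exponent is even, square the half-power; if odd, multiply by the base once.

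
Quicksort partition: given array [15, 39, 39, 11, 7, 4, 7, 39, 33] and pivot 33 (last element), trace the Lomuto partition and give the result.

Lomuto partition with pivot = 33:

Initial array: [15, 39, 39, 11, 7, 4, 7, 39, 33]

arr[0]=15 <= 33: swap with position 0, array becomes [15, 39, 39, 11, 7, 4, 7, 39, 33]
arr[1]=39 > 33: no swap
arr[2]=39 > 33: no swap
arr[3]=11 <= 33: swap with position 1, array becomes [15, 11, 39, 39, 7, 4, 7, 39, 33]
arr[4]=7 <= 33: swap with position 2, array becomes [15, 11, 7, 39, 39, 4, 7, 39, 33]
arr[5]=4 <= 33: swap with position 3, array becomes [15, 11, 7, 4, 39, 39, 7, 39, 33]
arr[6]=7 <= 33: swap with position 4, array becomes [15, 11, 7, 4, 7, 39, 39, 39, 33]
arr[7]=39 > 33: no swap

Place pivot at position 5: [15, 11, 7, 4, 7, 33, 39, 39, 39]
Pivot position: 5

After partitioning with pivot 33, the array becomes [15, 11, 7, 4, 7, 33, 39, 39, 39]. The pivot is placed at index 5. All elements to the left of the pivot are <= 33, and all elements to the right are > 33.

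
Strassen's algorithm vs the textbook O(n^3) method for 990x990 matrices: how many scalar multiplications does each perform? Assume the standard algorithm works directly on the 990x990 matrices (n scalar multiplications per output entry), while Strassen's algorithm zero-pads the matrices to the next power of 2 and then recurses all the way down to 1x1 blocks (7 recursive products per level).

Matrix multiplication for 990x990 matrices:

Strassen's algorithm requires power-of-2 dimensions. Pad 990x990 to 1024x1024 (next power of 2).

Standard algorithm: 990^3 = 970299000 multiplications
Strassen's algorithm: 7^(log2(1024)) = 7^10 = 282475249 multiplications
Savings: 970299000 - 282475249 = 687823751 multiplications

Standard: 970299000 multiplications (990^3). Strassen: 282475249 multiplications (7^10, after padding to 1024x1024). Strassen reduces 8 recursive multiplications to 7 at each level.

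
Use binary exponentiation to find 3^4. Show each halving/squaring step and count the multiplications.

Computing 3^4 by squaring (build up from 3^1; each line after the first costs one multiplication):

3^1 = 3
3^2 = (3^1)^2 = 3^2 = 9
3^4 = (3^2)^2 = 9^2 = 81

Result: 81
Multiplications needed: 2 (2 lines after 3^1)

3^4 = 81. Using exponentiation by squaring, this requires 2 multiplications. The key idea: if the exponent is even, square the half-power; if odd, multiply by the base once.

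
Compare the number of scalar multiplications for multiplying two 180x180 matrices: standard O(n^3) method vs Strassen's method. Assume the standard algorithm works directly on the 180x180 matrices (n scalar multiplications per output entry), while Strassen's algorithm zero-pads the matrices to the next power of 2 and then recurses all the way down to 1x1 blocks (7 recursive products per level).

Matrix multiplication for 180x180 matrices:

Strassen's algorithm requires power-of-2 dimensions. Pad 180x180 to 256x256 (next power of 2).

Standard algorithm: 180^3 = 5832000 multiplications
Strassen's algorithm: 7^(log2(256)) = 7^8 = 5764801 multiplications
Savings: 5832000 - 5764801 = 67199 multiplications

Standard: 5832000 multiplications (180^3). Strassen: 5764801 multiplications (7^8, after padding to 256x256). Strassen reduces 8 recursive multiplications to 7 at each level.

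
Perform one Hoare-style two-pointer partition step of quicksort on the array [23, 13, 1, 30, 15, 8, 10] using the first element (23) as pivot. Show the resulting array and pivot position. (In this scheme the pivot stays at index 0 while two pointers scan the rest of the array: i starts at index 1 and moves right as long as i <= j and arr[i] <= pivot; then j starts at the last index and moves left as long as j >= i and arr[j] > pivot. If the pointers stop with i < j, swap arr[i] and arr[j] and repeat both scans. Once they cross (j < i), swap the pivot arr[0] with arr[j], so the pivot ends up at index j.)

Hoare-style two-pointer partition with pivot = 23:

Initial array: [23, 13, 1, 30, 15, 8, 10]

Pointers start at i = 1, j = 6.
i stops at index 3 (arr[3]=30 > 23), j stops at index 6 (arr[6]=10 <= 23): swap arr[3] and arr[6], array becomes [23, 13, 1, 10, 15, 8, 30]
i ends at 6, j ends at 5: the pointers have crossed (j < i), so scanning stops.

Swap pivot arr[0] with arr[5] to place pivot at position 5: [8, 13, 1, 10, 15, 23, 30]
Pivot position: 5

After partitioning with pivot 23, the array becomes [8, 13, 1, 10, 15, 23, 30]. The pivot is placed at index 5. All elements to the left of the pivot are <= 23, and all elements to the right are > 23.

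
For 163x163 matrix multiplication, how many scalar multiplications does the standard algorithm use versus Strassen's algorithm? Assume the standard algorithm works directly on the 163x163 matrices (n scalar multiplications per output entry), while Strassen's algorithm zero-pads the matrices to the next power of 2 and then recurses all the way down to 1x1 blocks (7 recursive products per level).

Matrix multiplication for 163x163 matrices:

Strassen's algorithm requires power-of-2 dimensions. Pad 163x163 to 256x256 (next power of 2).

Standard algorithm: 163^3 = 4330747 multiplications
Strassen's algorithm: 7^(log2(256)) = 7^8 = 5764801 multiplications
Difference: 4330747 - 5764801 = -1434054 (Strassen uses MORE here due to padding overhead — for small or just-over-power-of-2 n, padding can outweigh the per-level savings)

Standard: 4330747 multiplications (163^3). Strassen: 5764801 multiplications (7^8, after padding to 256x256). Strassen reduces 8 recursive multiplications to 7 at each level.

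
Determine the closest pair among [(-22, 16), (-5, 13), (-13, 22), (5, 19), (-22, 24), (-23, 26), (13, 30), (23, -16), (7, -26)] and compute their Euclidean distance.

Computing all pairwise distances among 9 points:

d((-22, 16), (-5, 13)) = 17.2627
d((-22, 16), (-13, 22)) = 10.8167
d((-22, 16), (5, 19)) = 27.1662
d((-22, 16), (-22, 24)) = 8.0
d((-22, 16), (-23, 26)) = 10.0499
d((-22, 16), (13, 30)) = 37.6962
d((-22, 16), (23, -16)) = 55.2178
d((-22, 16), (7, -26)) = 51.0392
d((-5, 13), (-13, 22)) = 12.0416
d((-5, 13), (5, 19)) = 11.6619
d((-5, 13), (-22, 24)) = 20.2485
d((-5, 13), (-23, 26)) = 22.2036
d((-5, 13), (13, 30)) = 24.7588
d((-5, 13), (23, -16)) = 40.3113
d((-5, 13), (7, -26)) = 40.8044
d((-13, 22), (5, 19)) = 18.2483
d((-13, 22), (-22, 24)) = 9.2195
d((-13, 22), (-23, 26)) = 10.7703
d((-13, 22), (13, 30)) = 27.2029
d((-13, 22), (23, -16)) = 52.345
d((-13, 22), (7, -26)) = 52.0
d((5, 19), (-22, 24)) = 27.4591
d((5, 19), (-23, 26)) = 28.8617
d((5, 19), (13, 30)) = 13.6015
d((5, 19), (23, -16)) = 39.3573
d((5, 19), (7, -26)) = 45.0444
d((-22, 24), (-23, 26)) = 2.2361 <-- minimum
d((-22, 24), (13, 30)) = 35.5106
d((-22, 24), (23, -16)) = 60.208
d((-22, 24), (7, -26)) = 57.8014
d((-23, 26), (13, 30)) = 36.2215
d((-23, 26), (23, -16)) = 62.2896
d((-23, 26), (7, -26)) = 60.0333
d((13, 30), (23, -16)) = 47.0744
d((13, 30), (7, -26)) = 56.3205
d((23, -16), (7, -26)) = 18.868

Closest pair: (-22, 24) and (-23, 26) with distance 2.2361

The closest pair is (-22, 24) and (-23, 26) with Euclidean distance 2.2361. For 9 points, brute-force pairwise comparison is shown above. For large n, the divide-and-conquer algorithm (sort by x, recurse on halves, check the dividing strip) achieves O(n log n).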